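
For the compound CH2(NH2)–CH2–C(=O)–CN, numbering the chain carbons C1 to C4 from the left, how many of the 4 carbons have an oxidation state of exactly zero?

Assign +1 per bond to O/N/halogen, −1 per bond to H or an electropositive element, and 0 per bond to carbon. Tallying each carbon:
C1: 1C, 2H, 1N → 0 − 2 + 1 = -1
C2: 2C, 2H → 0 − 2 = -2
C3: 2C, 2O → 0 + 2 = +2
C4: 1C, 3N → 0 + 3 = +3
0 carbons meet the condition.

0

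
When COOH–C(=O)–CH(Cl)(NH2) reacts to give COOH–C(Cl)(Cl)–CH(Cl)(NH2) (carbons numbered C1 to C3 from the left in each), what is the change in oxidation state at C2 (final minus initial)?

Before: C2 has 2 bonds to C, 2 bonds to O → oxidation state +2.
After: C2 has 2 bonds to C, 2 bonds to Cl → oxidation state +2.
Δ = +2 − (+2) = 0, so no net redox change at C2.

0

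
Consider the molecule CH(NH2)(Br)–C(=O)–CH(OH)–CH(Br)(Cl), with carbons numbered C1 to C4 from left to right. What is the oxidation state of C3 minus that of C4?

-1

C3: 2C, 1H, 1O → 0 − 1 + 1 = 0
C4: 1C, 1H, 1Cl, 1Br → 0 − 1 + 1 + 1 = +1
Difference: 0 − (+1) = -1.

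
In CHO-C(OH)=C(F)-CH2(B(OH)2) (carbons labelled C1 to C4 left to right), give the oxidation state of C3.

+1

Count +1 for every bond to an atom more electronegative than carbon and −1 for every bond to one less electronegative; C–C bonds are 0.
C3 has a double bond to C (2×0 = 0), one bond to C (0), one bond to F (+1).
Oxidation state = 0 + 0 + 1 = +1.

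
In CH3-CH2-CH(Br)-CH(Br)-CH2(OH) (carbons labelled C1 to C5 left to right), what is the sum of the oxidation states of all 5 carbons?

-6

Bonds to more-electronegative neighbours contribute +1 each, bonds to H or metals contribute −1 each, and C–C bonds contribute 0. Tallying each carbon:
C1: 1C, 3H → 0 − 3 = -3
C2: 2C, 2H → 0 − 2 = -2
C3: 2C, 1H, 1Br → 0 − 1 + 1 = 0
C4: 2C, 1H, 1Br → 0 − 1 + 1 = 0
C5: 1C, 2H, 1O → 0 − 2 + 1 = -1
Sum = -3 − 2 + 0 + 0 − 1 = -6.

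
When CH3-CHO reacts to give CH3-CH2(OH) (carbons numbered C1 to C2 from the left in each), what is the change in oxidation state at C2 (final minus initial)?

Before: C2 has 1 bond to C, 1 bond to H, 2 bonds to O → oxidation state +1.
After: C2 has 1 bond to C, 2 bonds to H, 1 bond to O → oxidation state -1.
Δ = -1 − (+1) = -2, so this is a reduction at C2.

-2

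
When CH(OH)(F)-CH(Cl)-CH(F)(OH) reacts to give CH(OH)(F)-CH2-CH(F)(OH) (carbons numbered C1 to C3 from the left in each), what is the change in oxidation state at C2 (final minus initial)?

Before: C2 has 2 bonds to C, 1 bond to H, 1 bond to Cl → oxidation state 0.
After: C2 has 2 bonds to C, 2 bonds to H → oxidation state -2.
Δ = -2 − (0) = -2, so this is a reduction at C2.

-2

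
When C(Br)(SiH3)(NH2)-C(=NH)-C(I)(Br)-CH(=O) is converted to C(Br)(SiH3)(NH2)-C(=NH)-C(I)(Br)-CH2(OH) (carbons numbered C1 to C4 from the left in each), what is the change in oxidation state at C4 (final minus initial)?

Before: C4 has 1 bond to C, 1 bond to H, 2 bonds to O → oxidation state +1.
After: C4 has 1 bond to C, 2 bonds to H, 1 bond to O → oxidation state -1.
Δ = -1 − (+1) = -2, so this is a reduction at C4.

-2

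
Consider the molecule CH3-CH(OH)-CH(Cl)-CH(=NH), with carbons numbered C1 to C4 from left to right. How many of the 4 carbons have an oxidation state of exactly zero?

Bonds to more-electronegative neighbours contribute +1 each, bonds to H or metals contribute −1 each, and C–C bonds contribute 0. Tallying each carbon:
C1: 1C, 3H → 0 − 3 = -3
C2: 2C, 1H, 1O → 0 − 1 + 1 = 0
C3: 2C, 1H, 1Cl → 0 − 1 + 1 = 0
C4: 1C, 1H, 2N → 0 − 1 + 2 = +1
2 carbons (C2, C3) meet the condition.

2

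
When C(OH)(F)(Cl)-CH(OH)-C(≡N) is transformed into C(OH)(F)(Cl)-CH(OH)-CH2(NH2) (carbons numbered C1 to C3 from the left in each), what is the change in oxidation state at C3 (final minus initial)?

Before: C3 has 1 bond to C, 3 bonds to N → oxidation state +3.
After: C3 has 1 bond to C, 2 bonds to H, 1 bond to N → oxidation state -1.
Δ = -1 − (+3) = -4, so this is a reduction at C3.

-4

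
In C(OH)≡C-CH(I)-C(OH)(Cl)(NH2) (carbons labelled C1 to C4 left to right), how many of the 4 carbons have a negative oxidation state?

Each bond to a more electronegative atom (O, N, halogen) counts +1, each bond to a less electronegative atom (H, metal, B, Si) counts −1, and each C–C bond counts 0. Tallying each carbon:
C1: 3C, 1O → 0 + 1 = +1
C2: 4C → 0 = 0
C3: 2C, 1H, 1I → 0 − 1 + 1 = 0
C4: 1C, 1O, 1N, 1Cl → 0 + 1 + 1 + 1 = +3
0 carbons meet the condition.

0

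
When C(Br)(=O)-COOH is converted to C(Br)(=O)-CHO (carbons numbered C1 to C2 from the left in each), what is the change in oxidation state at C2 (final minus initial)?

Before: C2 has 1 bond to C, 3 bonds to O → oxidation state +3.
After: C2 has 1 bond to C, 1 bond to H, 2 bonds to O → oxidation state +1.
Δ = +1 − (+3) = -2, so this is a reduction at C2.

-2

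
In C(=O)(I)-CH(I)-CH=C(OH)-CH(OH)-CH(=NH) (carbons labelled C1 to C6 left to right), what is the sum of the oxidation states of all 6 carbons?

Tallying each carbon's bonds:
C1: 1C, 2O, 1I → 0 + 2 + 1 = +3
C2: 2C, 1H, 1I → 0 − 1 + 1 = 0
C3: 3C, 1H → 0 − 1 = -1
C4: 3C, 1O → 0 + 1 = +1
C5: 2C, 1H, 1O → 0 − 1 + 1 = 0
C6: 1C, 1H, 2N → 0 − 1 + 2 = +1
Sum = +3 + 0 − 1 + 1 + 0 + 1 = +4.

+4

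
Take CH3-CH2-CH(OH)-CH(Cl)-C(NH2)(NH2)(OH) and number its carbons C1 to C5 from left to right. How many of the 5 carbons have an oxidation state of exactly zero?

2

Tallying each carbon's bonds:
C1: 1C, 3H → 0 − 3 = -3
C2: 2C, 2H → 0 − 2 = -2
C3: 2C, 1H, 1O → 0 − 1 + 1 = 0
C4: 2C, 1H, 1Cl → 0 − 1 + 1 = 0
C5: 1C, 1O, 2N → 0 + 1 + 2 = +3
2 carbons (C3, C4) meet the condition.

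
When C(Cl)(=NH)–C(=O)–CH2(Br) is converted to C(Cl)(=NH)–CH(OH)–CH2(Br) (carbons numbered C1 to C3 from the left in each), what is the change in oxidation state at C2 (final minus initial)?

-2

Before: C2 has 2 bonds to C, 2 bonds to O → oxidation state +2.
After: C2 has 2 bonds to C, 1 bond to H, 1 bond to O → oxidation state 0.
Δ = 0 − (+2) = -2, so this is a reduction at C2.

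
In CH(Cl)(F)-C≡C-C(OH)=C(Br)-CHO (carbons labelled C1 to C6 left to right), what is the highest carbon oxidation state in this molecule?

+1

Tallying each carbon's bonds:
C1: 1C, 1H, 1F, 1Cl → 0 − 1 + 1 + 1 = +1
C2: 4C → 0 = 0
C3: 4C → 0 = 0
C4: 3C, 1O → 0 + 1 = +1
C5: 3C, 1Br → 0 + 1 = +1
C6: 1C, 1H, 2O → 0 − 1 + 2 = +1
The highest value is +1.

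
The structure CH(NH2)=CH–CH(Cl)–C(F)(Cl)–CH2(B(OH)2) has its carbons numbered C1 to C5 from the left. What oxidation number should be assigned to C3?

0

Assign +1 per bond to O/N/halogen, −1 per bond to H or an electropositive element, and 0 per bond to carbon.
C3 has one bond to C (0), one bond to C (0), one bond to Cl (+1), one bond to H (-1).
Oxidation state = 0 + 0 + 1 − 1 = 0.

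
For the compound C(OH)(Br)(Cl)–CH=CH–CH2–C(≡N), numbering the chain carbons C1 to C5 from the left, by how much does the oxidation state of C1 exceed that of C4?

C1: 1C, 1O, 1Cl, 1Br → 0 + 1 + 1 + 1 = +3
C4: 2C, 2H → 0 − 2 = -2
Difference: +3 − (-2) = +5.

+5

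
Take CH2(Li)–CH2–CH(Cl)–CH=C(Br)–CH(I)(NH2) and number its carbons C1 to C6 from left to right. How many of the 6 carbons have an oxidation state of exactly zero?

Tallying each carbon's bonds:
C1: 1C, 2H, 1Li → 0 − 2 − 1 = -3
C2: 2C, 2H → 0 − 2 = -2
C3: 2C, 1H, 1Cl → 0 − 1 + 1 = 0
C4: 3C, 1H → 0 − 1 = -1
C5: 3C, 1Br → 0 + 1 = +1
C6: 1C, 1H, 1N, 1I → 0 − 1 + 1 + 1 = +1
1 carbon (C3) meets the condition.

1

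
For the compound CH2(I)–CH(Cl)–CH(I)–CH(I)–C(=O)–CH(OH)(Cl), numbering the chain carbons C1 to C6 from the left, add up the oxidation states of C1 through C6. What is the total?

+2

Tallying each carbon's bonds:
C1: 1C, 2H, 1I → 0 − 2 + 1 = -1
C2: 2C, 1H, 1Cl → 0 − 1 + 1 = 0
C3: 2C, 1H, 1I → 0 − 1 + 1 = 0
C4: 2C, 1H, 1I → 0 − 1 + 1 = 0
C5: 2C, 2O → 0 + 2 = +2
C6: 1C, 1H, 1O, 1Cl → 0 − 1 + 1 + 1 = +1
Sum = -1 + 0 + 0 + 0 + 2 + 1 = +2.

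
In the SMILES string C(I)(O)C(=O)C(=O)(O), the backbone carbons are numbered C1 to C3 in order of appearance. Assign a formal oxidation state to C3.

+3

Each bond to a more electronegative atom (O, N, halogen) counts +1, each bond to a less electronegative atom (H, metal, B, Si) counts −1, and each C–C bond counts 0.
C3 has one bond to C (0), a double bond to O (2×+1 = +2), one bond to O (+1).
Oxidation state = 0 + 2 + 1 = +3.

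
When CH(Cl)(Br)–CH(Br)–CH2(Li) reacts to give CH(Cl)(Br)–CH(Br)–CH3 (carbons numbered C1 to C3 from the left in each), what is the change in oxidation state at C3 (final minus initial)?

Before: C3 has 1 bond to C, 2 bonds to H, 1 bond to Li → oxidation state -3.
After: C3 has 1 bond to C, 3 bonds to H → oxidation state -3.
Δ = -3 − (-3) = 0, so no net redox change at C3.

0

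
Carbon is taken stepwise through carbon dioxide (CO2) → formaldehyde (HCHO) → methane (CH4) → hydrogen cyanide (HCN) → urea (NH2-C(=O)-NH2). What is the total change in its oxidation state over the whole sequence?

0

Carbon oxidation states along the series — carbon dioxide: +4, formaldehyde: 0, methane: -4, hydrogen cyanide: +2, urea: +4.
Net change = +4 − (+4) = 0.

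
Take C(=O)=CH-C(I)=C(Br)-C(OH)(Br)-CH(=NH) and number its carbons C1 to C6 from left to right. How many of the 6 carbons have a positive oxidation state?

Tallying each carbon's bonds:
C1: 2C, 2O → 0 + 2 = +2
C2: 3C, 1H → 0 − 1 = -1
C3: 3C, 1I → 0 + 1 = +1
C4: 3C, 1Br → 0 + 1 = +1
C5: 2C, 1O, 1Br → 0 + 1 + 1 = +2
C6: 1C, 1H, 2N → 0 − 1 + 2 = +1
5 carbons (C1, C3, C4, C5, C6) meet the condition.

5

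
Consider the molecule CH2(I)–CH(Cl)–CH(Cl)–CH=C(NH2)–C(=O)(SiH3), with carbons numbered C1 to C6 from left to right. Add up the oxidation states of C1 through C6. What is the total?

0

Bonds to more-electronegative neighbours contribute +1 each, bonds to H or metals contribute −1 each, and C–C bonds contribute 0. Tallying each carbon:
C1: 1C, 2H, 1I → 0 − 2 + 1 = -1
C2: 2C, 1H, 1Cl → 0 − 1 + 1 = 0
C3: 2C, 1H, 1Cl → 0 − 1 + 1 = 0
C4: 3C, 1H → 0 − 1 = -1
C5: 3C, 1N → 0 + 1 = +1
C6: 1C, 2O, 1Si → 0 + 2 − 1 = +1
Sum = -1 + 0 + 0 − 1 + 1 + 1 = 0.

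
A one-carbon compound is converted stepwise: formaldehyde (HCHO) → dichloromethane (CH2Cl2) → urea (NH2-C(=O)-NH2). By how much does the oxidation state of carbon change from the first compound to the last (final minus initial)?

+4

Carbon oxidation states along the series — formaldehyde: 0, dichloromethane: 0, urea: +4.
Net change = +4 − (0) = +4.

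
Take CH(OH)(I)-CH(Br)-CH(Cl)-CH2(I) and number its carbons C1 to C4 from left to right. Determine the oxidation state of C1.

Bonds to more-electronegative neighbours contribute +1 each, bonds to H or metals contribute −1 each, and C–C bonds contribute 0.
C1 has one bond to C (0), one bond to O (+1), one bond to H (-1), one bond to I (+1).
Oxidation state = 0 + 1 − 1 + 1 = +1.

+1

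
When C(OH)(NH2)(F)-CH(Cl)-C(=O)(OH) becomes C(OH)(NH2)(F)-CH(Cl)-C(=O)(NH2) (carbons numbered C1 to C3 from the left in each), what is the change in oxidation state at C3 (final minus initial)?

Before: C3 has 1 bond to C, 3 bonds to O → oxidation state +3.
After: C3 has 1 bond to C, 2 bonds to O, 1 bond to N → oxidation state +3.
Δ = +3 − (+3) = 0, so no net redox change at C3.

0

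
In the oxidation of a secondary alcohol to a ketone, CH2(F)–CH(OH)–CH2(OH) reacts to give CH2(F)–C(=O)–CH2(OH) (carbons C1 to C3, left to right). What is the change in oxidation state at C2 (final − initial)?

+2

Before: C2 has 2 bonds to C, 1 bond to H, 1 bond to O → oxidation state 0.
After: C2 has 2 bonds to C, 2 bonds to O → oxidation state +2.
Δ = +2 − (0) = +2, so this is an oxidation at C2.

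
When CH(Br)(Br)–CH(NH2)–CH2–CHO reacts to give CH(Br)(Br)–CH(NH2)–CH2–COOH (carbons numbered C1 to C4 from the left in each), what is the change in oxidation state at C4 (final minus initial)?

+2

Before: C4 has 1 bond to C, 1 bond to H, 2 bonds to O → oxidation state +1.
After: C4 has 1 bond to C, 3 bonds to O → oxidation state +3.
Δ = +3 − (+1) = +2, so this is an oxidation at C4.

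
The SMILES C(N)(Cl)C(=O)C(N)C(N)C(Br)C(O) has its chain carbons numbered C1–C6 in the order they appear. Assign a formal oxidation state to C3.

Count +1 for every bond to an atom more electronegative than carbon and −1 for every bond to one less electronegative; C–C bonds are 0.
C3 has one bond to C (0), one bond to C (0), one bond to N (+1), one bond to H (-1).
Oxidation state = 0 + 0 + 1 − 1 = 0.

0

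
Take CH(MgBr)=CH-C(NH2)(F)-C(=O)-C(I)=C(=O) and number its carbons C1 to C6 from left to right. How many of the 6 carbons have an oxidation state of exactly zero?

0

Tallying each carbon's bonds:
C1: 2C, 1H, 1Mg → 0 − 1 − 1 = -2
C2: 3C, 1H → 0 − 1 = -1
C3: 2C, 1N, 1F → 0 + 1 + 1 = +2
C4: 2C, 2O → 0 + 2 = +2
C5: 3C, 1I → 0 + 1 = +1
C6: 2C, 2O → 0 + 2 = +2
0 carbons meet the condition.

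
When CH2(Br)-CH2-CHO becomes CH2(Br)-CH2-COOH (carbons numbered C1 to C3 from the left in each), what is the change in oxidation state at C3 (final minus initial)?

Before: C3 has 1 bond to C, 1 bond to H, 2 bonds to O → oxidation state +1.
After: C3 has 1 bond to C, 3 bonds to O → oxidation state +3.
Δ = +3 − (+1) = +2, so this is an oxidation at C3.

+2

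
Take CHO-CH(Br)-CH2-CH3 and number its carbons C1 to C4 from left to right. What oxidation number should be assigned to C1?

Each bond to a more electronegative atom (O, N, halogen) counts +1, each bond to a less electronegative atom (H, metal, B, Si) counts −1, and each C–C bond counts 0.
C1 has one bond to C (0), one bond to H (-1), a double bond to O (2×+1 = +2).
Oxidation state = 0 − 1 + 2 = +1.

+1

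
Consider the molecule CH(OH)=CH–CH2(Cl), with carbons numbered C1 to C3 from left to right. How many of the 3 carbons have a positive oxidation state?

0

Bonds to more-electronegative neighbours contribute +1 each, bonds to H or metals contribute −1 each, and C–C bonds contribute 0. Tallying each carbon:
C1: 2C, 1H, 1O → 0 − 1 + 1 = 0
C2: 3C, 1H → 0 − 1 = -1
C3: 1C, 2H, 1Cl → 0 − 2 + 1 = -1
0 carbons meet the condition.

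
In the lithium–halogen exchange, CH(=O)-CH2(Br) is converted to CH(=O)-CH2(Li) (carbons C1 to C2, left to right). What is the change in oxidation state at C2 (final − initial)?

-2

Before: C2 has 1 bond to C, 2 bonds to H, 1 bond to Br → oxidation state -1.
After: C2 has 1 bond to C, 2 bonds to H, 1 bond to Li → oxidation state -3.
Δ = -3 − (-1) = -2, so this is a reduction at C2.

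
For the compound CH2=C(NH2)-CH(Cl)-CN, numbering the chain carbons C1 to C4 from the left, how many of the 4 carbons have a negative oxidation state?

Tallying each carbon's bonds:
C1: 2C, 2H → 0 − 2 = -2
C2: 3C, 1N → 0 + 1 = +1
C3: 2C, 1H, 1Cl → 0 − 1 + 1 = 0
C4: 1C, 3N → 0 + 3 = +3
1 carbon (C1) meets the condition.

1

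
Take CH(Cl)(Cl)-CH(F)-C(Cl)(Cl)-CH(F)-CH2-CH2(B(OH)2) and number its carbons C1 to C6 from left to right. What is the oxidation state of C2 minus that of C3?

C2: 2C, 1H, 1F → 0 − 1 + 1 = 0
C3: 2C, 2Cl → 0 + 2 = +2
Difference: 0 − (+2) = -2.

-2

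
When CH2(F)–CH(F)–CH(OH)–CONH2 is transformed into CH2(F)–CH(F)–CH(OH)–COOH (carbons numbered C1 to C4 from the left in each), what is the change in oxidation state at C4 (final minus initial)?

Before: C4 has 1 bond to C, 2 bonds to O, 1 bond to N → oxidation state +3.
After: C4 has 1 bond to C, 3 bonds to O → oxidation state +3.
Δ = +3 − (+3) = 0, so no net redox change at C4.

0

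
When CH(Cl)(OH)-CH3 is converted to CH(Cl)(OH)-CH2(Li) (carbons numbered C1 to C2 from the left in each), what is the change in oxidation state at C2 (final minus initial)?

0

Before: C2 has 1 bond to C, 3 bonds to H → oxidation state -3.
After: C2 has 1 bond to C, 2 bonds to H, 1 bond to Li → oxidation state -3.
Δ = -3 − (-3) = 0, so no net redox change at C2.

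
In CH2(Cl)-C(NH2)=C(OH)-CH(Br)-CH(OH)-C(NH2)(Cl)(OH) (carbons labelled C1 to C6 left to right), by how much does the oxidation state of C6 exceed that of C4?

+3

C6: 1C, 1O, 1N, 1Cl → 0 + 1 + 1 + 1 = +3
C4: 2C, 1H, 1Br → 0 − 1 + 1 = 0
Difference: +3 − (0) = +3.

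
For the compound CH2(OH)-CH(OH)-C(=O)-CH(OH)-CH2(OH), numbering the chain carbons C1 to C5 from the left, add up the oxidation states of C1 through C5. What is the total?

Count +1 for every bond to an atom more electronegative than carbon and −1 for every bond to one less electronegative; C–C bonds are 0. Tallying each carbon:
C1: 1C, 2H, 1O → 0 − 2 + 1 = -1
C2: 2C, 1H, 1O → 0 − 1 + 1 = 0
C3: 2C, 2O → 0 + 2 = +2
C4: 2C, 1H, 1O → 0 − 1 + 1 = 0
C5: 1C, 2H, 1O → 0 − 2 + 1 = -1
Sum = -1 + 0 + 2 + 0 − 1 = 0.

0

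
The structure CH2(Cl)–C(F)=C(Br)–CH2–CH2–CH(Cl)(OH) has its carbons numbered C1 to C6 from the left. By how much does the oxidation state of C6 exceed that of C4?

+3

C6: 1C, 1H, 1O, 1Cl → 0 − 1 + 1 + 1 = +1
C4: 2C, 2H → 0 − 2 = -2
Difference: +1 − (-2) = +3.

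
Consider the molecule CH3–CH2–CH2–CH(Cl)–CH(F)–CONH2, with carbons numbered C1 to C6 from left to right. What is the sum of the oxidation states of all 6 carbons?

Tallying each carbon's bonds:
C1: 1C, 3H → 0 − 3 = -3
C2: 2C, 2H → 0 − 2 = -2
C3: 2C, 2H → 0 − 2 = -2
C4: 2C, 1H, 1Cl → 0 − 1 + 1 = 0
C5: 2C, 1H, 1F → 0 − 1 + 1 = 0
C6: 1C, 2O, 1N → 0 + 2 + 1 = +3
Sum = -3 − 2 − 2 + 0 + 0 + 3 = -4.

-4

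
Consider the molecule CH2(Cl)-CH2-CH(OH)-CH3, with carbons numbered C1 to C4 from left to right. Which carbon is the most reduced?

Tallying each carbon's bonds:
C1: 1C, 2H, 1Cl → 0 − 2 + 1 = -1
C2: 2C, 2H → 0 − 2 = -2
C3: 2C, 1H, 1O → 0 − 1 + 1 = 0
C4: 1C, 3H → 0 − 3 = -3
The most reduced carbon is C4 at -3.

C4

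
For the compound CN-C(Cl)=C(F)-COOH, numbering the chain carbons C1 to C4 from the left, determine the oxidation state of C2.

C2 has one bond to C (0), a double bond to C (2×0 = 0), one bond to Cl (+1).
Oxidation state = 0 + 0 + 1 = +1.

+1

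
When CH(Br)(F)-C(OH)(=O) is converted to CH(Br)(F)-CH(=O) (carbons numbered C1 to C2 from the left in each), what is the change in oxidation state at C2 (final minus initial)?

Before: C2 has 1 bond to C, 3 bonds to O → oxidation state +3.
After: C2 has 1 bond to C, 1 bond to H, 2 bonds to O → oxidation state +1.
Δ = +1 − (+3) = -2, so this is a reduction at C2.

-2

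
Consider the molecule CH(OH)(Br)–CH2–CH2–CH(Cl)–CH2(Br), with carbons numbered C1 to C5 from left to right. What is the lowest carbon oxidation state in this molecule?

Tallying each carbon's bonds:
C1: 1C, 1H, 1O, 1Br → 0 − 1 + 1 + 1 = +1
C2: 2C, 2H → 0 − 2 = -2
C3: 2C, 2H → 0 − 2 = -2
C4: 2C, 1H, 1Cl → 0 − 1 + 1 = 0
C5: 1C, 2H, 1Br → 0 − 2 + 1 = -1
The lowest value is -2.

-2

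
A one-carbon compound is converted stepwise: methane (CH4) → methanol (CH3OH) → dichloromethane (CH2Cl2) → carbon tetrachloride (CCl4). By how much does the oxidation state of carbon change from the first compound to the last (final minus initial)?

+8

Carbon oxidation states along the series — methane: -4, methanol: -2, dichloromethane: 0, carbon tetrachloride: +4.
Net change = +4 − (-4) = +8.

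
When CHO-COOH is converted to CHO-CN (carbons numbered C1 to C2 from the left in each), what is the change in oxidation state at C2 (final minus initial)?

0

Before: C2 has 1 bond to C, 3 bonds to O → oxidation state +3.
After: C2 has 1 bond to C, 3 bonds to N → oxidation state +3.
Δ = +3 − (+3) = 0, so no net redox change at C2.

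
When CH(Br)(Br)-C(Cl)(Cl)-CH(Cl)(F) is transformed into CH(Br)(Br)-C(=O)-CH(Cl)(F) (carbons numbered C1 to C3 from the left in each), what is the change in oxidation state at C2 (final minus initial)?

Before: C2 has 2 bonds to C, 2 bonds to Cl → oxidation state +2.
After: C2 has 2 bonds to C, 2 bonds to O → oxidation state +2.
Δ = +2 − (+2) = 0, so no net redox change at C2.

0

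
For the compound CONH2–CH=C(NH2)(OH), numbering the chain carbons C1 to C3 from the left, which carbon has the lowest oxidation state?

C2

Tallying each carbon's bonds:
C1: 1C, 2O, 1N → 0 + 2 + 1 = +3
C2: 3C, 1H → 0 − 1 = -1
C3: 2C, 1O, 1N → 0 + 1 + 1 = +2
The most reduced carbon is C2 at -1.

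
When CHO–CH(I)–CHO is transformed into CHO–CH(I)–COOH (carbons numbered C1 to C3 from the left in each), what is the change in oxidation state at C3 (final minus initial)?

Before: C3 has 1 bond to C, 1 bond to H, 2 bonds to O → oxidation state +1.
After: C3 has 1 bond to C, 3 bonds to O → oxidation state +3.
Δ = +3 − (+1) = +2, so this is an oxidation at C3.

+2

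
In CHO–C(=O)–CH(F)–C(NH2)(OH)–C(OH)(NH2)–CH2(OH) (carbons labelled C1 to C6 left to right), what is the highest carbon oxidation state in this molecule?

Tallying each carbon's bonds:
C1: 1C, 1H, 2O → 0 − 1 + 2 = +1
C2: 2C, 2O → 0 + 2 = +2
C3: 2C, 1H, 1F → 0 − 1 + 1 = 0
C4: 2C, 1O, 1N → 0 + 1 + 1 = +2
C5: 2C, 1O, 1N → 0 + 1 + 1 = +2
C6: 1C, 2H, 1O → 0 − 2 + 1 = -1
The highest value is +2.

+2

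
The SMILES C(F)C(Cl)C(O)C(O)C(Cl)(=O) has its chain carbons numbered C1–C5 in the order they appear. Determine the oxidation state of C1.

C1 has one bond to C (0), one bond to F (+1), one bond to H (-1), one bond to H (-1).
Oxidation state = 0 + 1 − 1 − 1 = -1.

-1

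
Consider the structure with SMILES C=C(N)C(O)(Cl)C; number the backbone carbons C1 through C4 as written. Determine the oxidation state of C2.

Each bond to a more electronegative atom (O, N, halogen) counts +1, each bond to a less electronegative atom (H, metal, B, Si) counts −1, and each C–C bond counts 0.
C2 has a double bond to C (2×0 = 0), one bond to C (0), one bond to N (+1).
Oxidation state = 0 + 0 + 1 = +1.

+1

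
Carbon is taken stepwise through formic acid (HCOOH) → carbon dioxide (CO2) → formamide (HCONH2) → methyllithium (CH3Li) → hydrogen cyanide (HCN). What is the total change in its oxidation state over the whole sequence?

Carbon oxidation states along the series — formic acid: +2, carbon dioxide: +4, formamide: +2, methyllithium: -4, hydrogen cyanide: +2.
Net change = +2 − (+2) = 0.

0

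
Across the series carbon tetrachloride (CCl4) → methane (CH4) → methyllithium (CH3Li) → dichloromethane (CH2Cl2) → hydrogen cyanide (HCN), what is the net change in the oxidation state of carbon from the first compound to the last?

Carbon oxidation states along the series — carbon tetrachloride: +4, methane: -4, methyllithium: -4, dichloromethane: 0, hydrogen cyanide: +2.
Net change = +2 − (+4) = -2.

-2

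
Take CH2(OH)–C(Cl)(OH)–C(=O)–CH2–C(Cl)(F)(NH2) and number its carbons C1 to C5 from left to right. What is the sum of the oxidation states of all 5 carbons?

Each bond to a more electronegative atom (O, N, halogen) counts +1, each bond to a less electronegative atom (H, metal, B, Si) counts −1, and each C–C bond counts 0. Tallying each carbon:
C1: 1C, 2H, 1O → 0 − 2 + 1 = -1
C2: 2C, 1O, 1Cl → 0 + 1 + 1 = +2
C3: 2C, 2O → 0 + 2 = +2
C4: 2C, 2H → 0 − 2 = -2
C5: 1C, 1N, 1F, 1Cl → 0 + 1 + 1 + 1 = +3
Sum = -1 + 2 + 2 − 2 + 3 = +4.

+4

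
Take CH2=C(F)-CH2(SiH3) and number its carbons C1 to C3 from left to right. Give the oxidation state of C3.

C3 has one bond to C (0), one bond to Si (-1), one bond to H (-1), one bond to H (-1).
Oxidation state = 0 − 1 − 1 − 1 = -3.

-3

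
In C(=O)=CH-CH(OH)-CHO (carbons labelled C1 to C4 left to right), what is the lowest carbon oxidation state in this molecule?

Tallying each carbon's bonds:
C1: 2C, 2O → 0 + 2 = +2
C2: 3C, 1H → 0 − 1 = -1
C3: 2C, 1H, 1O → 0 − 1 + 1 = 0
C4: 1C, 1H, 2O → 0 − 1 + 2 = +1
The lowest value is -1.

-1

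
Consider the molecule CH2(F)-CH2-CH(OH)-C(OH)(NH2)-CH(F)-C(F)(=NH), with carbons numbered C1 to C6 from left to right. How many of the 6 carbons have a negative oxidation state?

Tallying each carbon's bonds:
C1: 1C, 2H, 1F → 0 − 2 + 1 = -1
C2: 2C, 2H → 0 − 2 = -2
C3: 2C, 1H, 1O → 0 − 1 + 1 = 0
C4: 2C, 1O, 1N → 0 + 1 + 1 = +2
C5: 2C, 1H, 1F → 0 − 1 + 1 = 0
C6: 1C, 2N, 1F → 0 + 2 + 1 = +3
2 carbons (C1, C2) meet the condition.

2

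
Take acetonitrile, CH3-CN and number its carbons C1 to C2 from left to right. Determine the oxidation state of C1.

Each bond to a more electronegative atom (O, N, halogen) counts +1, each bond to a less electronegative atom (H, metal, B, Si) counts −1, and each C–C bond counts 0.
C1 has one bond to H (-1), one bond to H (-1), one bond to H (-1), one bond to C (0).
Oxidation state = -1 − 1 − 1 + 0 = -3.

-3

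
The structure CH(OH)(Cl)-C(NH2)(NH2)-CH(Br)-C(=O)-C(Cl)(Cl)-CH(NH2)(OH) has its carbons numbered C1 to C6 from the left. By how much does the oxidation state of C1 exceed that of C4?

C1: 1C, 1H, 1O, 1Cl → 0 − 1 + 1 + 1 = +1
C4: 2C, 2O → 0 + 2 = +2
Difference: +1 − (+2) = -1.

-1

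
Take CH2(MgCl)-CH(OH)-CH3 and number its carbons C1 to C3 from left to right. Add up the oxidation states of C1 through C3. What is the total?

-6

Bonds to more-electronegative neighbours contribute +1 each, bonds to H or metals contribute −1 each, and C–C bonds contribute 0. Tallying each carbon:
C1: 1C, 2H, 1Mg → 0 − 2 − 1 = -3
C2: 2C, 1H, 1O → 0 − 1 + 1 = 0
C3: 1C, 3H → 0 − 3 = -3
Sum = -3 + 0 − 3 = -6.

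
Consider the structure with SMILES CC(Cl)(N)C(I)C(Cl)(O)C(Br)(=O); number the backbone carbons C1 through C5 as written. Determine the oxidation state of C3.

Bonds to more-electronegative neighbours contribute +1 each, bonds to H or metals contribute −1 each, and C–C bonds contribute 0.
C3 has one bond to C (0), one bond to C (0), one bond to I (+1), one bond to H (-1).
Oxidation state = 0 + 0 + 1 − 1 = 0.

0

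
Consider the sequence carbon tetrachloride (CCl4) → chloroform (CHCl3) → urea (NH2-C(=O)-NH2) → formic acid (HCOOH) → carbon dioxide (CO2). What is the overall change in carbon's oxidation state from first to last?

0

Carbon oxidation states along the series — carbon tetrachloride: +4, chloroform: +2, urea: +4, formic acid: +2, carbon dioxide: +4.
Net change = +4 − (+4) = 0.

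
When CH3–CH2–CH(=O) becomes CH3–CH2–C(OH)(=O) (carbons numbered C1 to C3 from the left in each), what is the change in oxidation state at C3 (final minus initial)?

+2

Before: C3 has 1 bond to C, 1 bond to H, 2 bonds to O → oxidation state +1.
After: C3 has 1 bond to C, 3 bonds to O → oxidation state +3.
Δ = +3 − (+1) = +2, so this is an oxidation at C3.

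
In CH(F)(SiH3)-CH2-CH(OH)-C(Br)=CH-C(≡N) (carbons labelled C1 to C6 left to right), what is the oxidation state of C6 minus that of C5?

+4

C6: 1C, 3N → 0 + 3 = +3
C5: 3C, 1H → 0 − 1 = -1
Difference: +3 − (-1) = +4.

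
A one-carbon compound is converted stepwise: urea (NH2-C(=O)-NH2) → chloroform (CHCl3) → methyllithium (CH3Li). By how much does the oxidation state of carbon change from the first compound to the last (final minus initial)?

Carbon oxidation states along the series — urea: +4, chloroform: +2, methyllithium: -4.
Net change = -4 − (+4) = -8.

-8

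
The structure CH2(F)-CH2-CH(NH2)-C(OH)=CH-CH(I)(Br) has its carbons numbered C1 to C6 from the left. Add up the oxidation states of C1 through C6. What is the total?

-2

Bonds to more-electronegative neighbours contribute +1 each, bonds to H or metals contribute −1 each, and C–C bonds contribute 0. Tallying each carbon:
C1: 1C, 2H, 1F → 0 − 2 + 1 = -1
C2: 2C, 2H → 0 − 2 = -2
C3: 2C, 1H, 1N → 0 − 1 + 1 = 0
C4: 3C, 1O → 0 + 1 = +1
C5: 3C, 1H → 0 − 1 = -1
C6: 1C, 1H, 1Br, 1I → 0 − 1 + 1 + 1 = +1
Sum = -1 − 2 + 0 + 1 − 1 + 1 = -2.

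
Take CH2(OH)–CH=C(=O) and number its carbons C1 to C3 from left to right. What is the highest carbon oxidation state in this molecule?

+2

Tallying each carbon's bonds:
C1: 1C, 2H, 1O → 0 − 2 + 1 = -1
C2: 3C, 1H → 0 − 1 = -1
C3: 2C, 2O → 0 + 2 = +2
The highest value is +2.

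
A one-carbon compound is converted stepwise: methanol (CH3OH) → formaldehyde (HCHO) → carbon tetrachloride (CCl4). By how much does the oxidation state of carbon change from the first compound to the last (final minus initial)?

Carbon oxidation states along the series — methanol: -2, formaldehyde: 0, carbon tetrachloride: +4.
Net change = +4 − (-2) = +6.

+6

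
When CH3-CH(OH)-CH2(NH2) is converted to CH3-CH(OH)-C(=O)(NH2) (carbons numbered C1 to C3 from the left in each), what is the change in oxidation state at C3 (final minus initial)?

+4

Before: C3 has 1 bond to C, 2 bonds to H, 1 bond to N → oxidation state -1.
After: C3 has 1 bond to C, 2 bonds to O, 1 bond to N → oxidation state +3.
Δ = +3 − (-1) = +4, so this is an oxidation at C3.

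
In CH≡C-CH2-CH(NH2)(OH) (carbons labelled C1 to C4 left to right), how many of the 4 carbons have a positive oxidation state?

Tallying each carbon's bonds:
C1: 3C, 1H → 0 − 1 = -1
C2: 4C → 0 = 0
C3: 2C, 2H → 0 − 2 = -2
C4: 1C, 1H, 1O, 1N → 0 − 1 + 1 + 1 = +1
1 carbon (C4) meets the condition.

1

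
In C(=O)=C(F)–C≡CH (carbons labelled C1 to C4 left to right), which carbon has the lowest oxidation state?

C4

Assign +1 per bond to O/N/halogen, −1 per bond to H or an electropositive element, and 0 per bond to carbon. Tallying each carbon:
C1: 2C, 2O → 0 + 2 = +2
C2: 3C, 1F → 0 + 1 = +1
C3: 4C → 0 = 0
C4: 3C, 1H → 0 − 1 = -1
The most reduced carbon is C4 at -1.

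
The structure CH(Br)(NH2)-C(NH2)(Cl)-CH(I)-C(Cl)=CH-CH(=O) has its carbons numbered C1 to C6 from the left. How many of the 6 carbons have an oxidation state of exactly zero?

1

Tallying each carbon's bonds:
C1: 1C, 1H, 1N, 1Br → 0 − 1 + 1 + 1 = +1
C2: 2C, 1N, 1Cl → 0 + 1 + 1 = +2
C3: 2C, 1H, 1I → 0 − 1 + 1 = 0
C4: 3C, 1Cl → 0 + 1 = +1
C5: 3C, 1H → 0 − 1 = -1
C6: 1C, 1H, 2O → 0 − 1 + 2 = +1
1 carbon (C3) meets the condition.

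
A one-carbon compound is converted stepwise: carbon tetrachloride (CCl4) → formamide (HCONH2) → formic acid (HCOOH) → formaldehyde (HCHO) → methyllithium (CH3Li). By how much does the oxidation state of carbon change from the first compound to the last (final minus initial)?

-8

Carbon oxidation states along the series — carbon tetrachloride: +4, formamide: +2, formic acid: +2, formaldehyde: 0, methyllithium: -4.
Net change = -4 − (+4) = -8.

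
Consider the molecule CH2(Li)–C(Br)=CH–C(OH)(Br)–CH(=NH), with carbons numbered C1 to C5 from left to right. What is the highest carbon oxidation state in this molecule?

+2

Tallying each carbon's bonds:
C1: 1C, 2H, 1Li → 0 − 2 − 1 = -3
C2: 3C, 1Br → 0 + 1 = +1
C3: 3C, 1H → 0 − 1 = -1
C4: 2C, 1O, 1Br → 0 + 1 + 1 = +2
C5: 1C, 1H, 2N → 0 − 1 + 2 = +1
The highest value is +2.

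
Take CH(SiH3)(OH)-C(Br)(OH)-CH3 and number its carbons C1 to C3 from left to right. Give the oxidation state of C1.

C1 has one bond to C (0), one bond to Si (-1), one bond to H (-1), one bond to O (+1).
Oxidation state = 0 − 1 − 1 + 1 = -1.

-1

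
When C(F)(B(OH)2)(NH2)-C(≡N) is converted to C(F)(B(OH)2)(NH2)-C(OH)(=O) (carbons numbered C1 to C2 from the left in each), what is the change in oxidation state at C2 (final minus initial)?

0

Before: C2 has 1 bond to C, 3 bonds to N → oxidation state +3.
After: C2 has 1 bond to C, 3 bonds to O → oxidation state +3.
Δ = +3 − (+3) = 0, so no net redox change at C2.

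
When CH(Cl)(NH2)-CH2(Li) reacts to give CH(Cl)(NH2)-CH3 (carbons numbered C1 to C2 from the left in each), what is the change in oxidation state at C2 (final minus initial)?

Before: C2 has 1 bond to C, 2 bonds to H, 1 bond to Li → oxidation state -3.
After: C2 has 1 bond to C, 3 bonds to H → oxidation state -3.
Δ = -3 − (-3) = 0, so no net redox change at C2.

0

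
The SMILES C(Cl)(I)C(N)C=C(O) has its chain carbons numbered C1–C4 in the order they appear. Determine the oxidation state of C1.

+1

C1 has one bond to C (0), one bond to Cl (+1), one bond to H (-1), one bond to I (+1).
Oxidation state = 0 + 1 − 1 + 1 = +1.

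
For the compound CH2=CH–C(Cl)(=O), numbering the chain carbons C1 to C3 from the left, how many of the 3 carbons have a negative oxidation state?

2

Tallying each carbon's bonds:
C1: 2C, 2H → 0 − 2 = -2
C2: 3C, 1H → 0 − 1 = -1
C3: 1C, 2O, 1Cl → 0 + 2 + 1 = +3
2 carbons (C1, C2) meet the condition.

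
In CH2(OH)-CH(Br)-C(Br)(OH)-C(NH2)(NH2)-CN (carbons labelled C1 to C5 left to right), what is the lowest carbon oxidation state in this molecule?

Tallying each carbon's bonds:
C1: 1C, 2H, 1O → 0 − 2 + 1 = -1
C2: 2C, 1H, 1Br → 0 − 1 + 1 = 0
C3: 2C, 1O, 1Br → 0 + 1 + 1 = +2
C4: 2C, 2N → 0 + 2 = +2
C5: 1C, 3N → 0 + 3 = +3
The lowest value is -1.

-1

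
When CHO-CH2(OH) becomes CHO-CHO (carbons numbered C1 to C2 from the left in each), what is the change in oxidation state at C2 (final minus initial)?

Before: C2 has 1 bond to C, 2 bonds to H, 1 bond to O → oxidation state -1.
After: C2 has 1 bond to C, 1 bond to H, 2 bonds to O → oxidation state +1.
Δ = +1 − (-1) = +2, so this is an oxidation at C2.

+2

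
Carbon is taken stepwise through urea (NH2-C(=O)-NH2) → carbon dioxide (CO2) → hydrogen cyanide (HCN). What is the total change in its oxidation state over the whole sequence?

-2

Carbon oxidation states along the series — urea: +4, carbon dioxide: +4, hydrogen cyanide: +2.
Net change = +2 − (+4) = -2.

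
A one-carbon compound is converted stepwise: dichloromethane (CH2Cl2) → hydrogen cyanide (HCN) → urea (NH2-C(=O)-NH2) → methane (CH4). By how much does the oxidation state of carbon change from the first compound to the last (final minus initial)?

Carbon oxidation states along the series — dichloromethane: 0, hydrogen cyanide: +2, urea: +4, methane: -4.
Net change = -4 − (0) = -4.

-4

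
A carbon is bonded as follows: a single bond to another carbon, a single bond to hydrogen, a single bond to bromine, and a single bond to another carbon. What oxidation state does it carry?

0

Each bond to a more electronegative atom (O, N, halogen) counts +1, each bond to a less electronegative atom (H, metal, B, Si) counts −1, and each C–C bond counts 0.
The carbon has one bond to C (0), one bond to C (0), one bond to Br (+1), one bond to H (-1).
Oxidation state = 0 + 0 + 1 − 1 = 0.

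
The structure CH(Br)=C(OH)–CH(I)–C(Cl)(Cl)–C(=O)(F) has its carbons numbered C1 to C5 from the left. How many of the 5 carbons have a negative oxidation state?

Tallying each carbon's bonds:
C1: 2C, 1H, 1Br → 0 − 1 + 1 = 0
C2: 3C, 1O → 0 + 1 = +1
C3: 2C, 1H, 1I → 0 − 1 + 1 = 0
C4: 2C, 2Cl → 0 + 2 = +2
C5: 1C, 2O, 1F → 0 + 2 + 1 = +3
0 carbons meet the condition.

0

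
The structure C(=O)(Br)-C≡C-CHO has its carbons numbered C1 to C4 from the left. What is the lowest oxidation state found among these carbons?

Each bond to a more electronegative atom (O, N, halogen) counts +1, each bond to a less electronegative atom (H, metal, B, Si) counts −1, and each C–C bond counts 0. Tallying each carbon:
C1: 1C, 2O, 1Br → 0 + 2 + 1 = +3
C2: 4C → 0 = 0
C3: 4C → 0 = 0
C4: 1C, 1H, 2O → 0 − 1 + 2 = +1
The lowest value is 0.

0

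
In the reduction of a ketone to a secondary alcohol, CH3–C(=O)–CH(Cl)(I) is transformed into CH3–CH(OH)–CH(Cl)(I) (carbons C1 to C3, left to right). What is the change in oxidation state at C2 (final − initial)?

Before: C2 has 2 bonds to C, 2 bonds to O → oxidation state +2.
After: C2 has 2 bonds to C, 1 bond to H, 1 bond to O → oxidation state 0.
Δ = 0 − (+2) = -2, so this is a reduction at C2.

-2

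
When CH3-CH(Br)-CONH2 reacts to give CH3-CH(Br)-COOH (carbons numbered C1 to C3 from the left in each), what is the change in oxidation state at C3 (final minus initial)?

Before: C3 has 1 bond to C, 2 bonds to O, 1 bond to N → oxidation state +3.
After: C3 has 1 bond to C, 3 bonds to O → oxidation state +3.
Δ = +3 − (+3) = 0, so no net redox change at C3.

0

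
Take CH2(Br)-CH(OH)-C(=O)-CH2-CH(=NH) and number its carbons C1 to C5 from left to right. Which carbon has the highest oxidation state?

C3

Count +1 for every bond to an atom more electronegative than carbon and −1 for every bond to one less electronegative; C–C bonds are 0. Tallying each carbon:
C1: 1C, 2H, 1Br → 0 − 2 + 1 = -1
C2: 2C, 1H, 1O → 0 − 1 + 1 = 0
C3: 2C, 2O → 0 + 2 = +2
C4: 2C, 2H → 0 − 2 = -2
C5: 1C, 1H, 2N → 0 − 1 + 2 = +1
The most oxidised carbon is C3 at +2.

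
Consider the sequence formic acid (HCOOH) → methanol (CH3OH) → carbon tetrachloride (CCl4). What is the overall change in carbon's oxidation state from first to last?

Carbon oxidation states along the series — formic acid: +2, methanol: -2, carbon tetrachloride: +4.
Net change = +4 − (+2) = +2.

+2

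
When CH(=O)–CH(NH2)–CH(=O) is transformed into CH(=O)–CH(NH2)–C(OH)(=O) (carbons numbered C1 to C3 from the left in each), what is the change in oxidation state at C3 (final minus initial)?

+2

Before: C3 has 1 bond to C, 1 bond to H, 2 bonds to O → oxidation state +1.
After: C3 has 1 bond to C, 3 bonds to O → oxidation state +3.
Δ = +3 − (+1) = +2, so this is an oxidation at C3.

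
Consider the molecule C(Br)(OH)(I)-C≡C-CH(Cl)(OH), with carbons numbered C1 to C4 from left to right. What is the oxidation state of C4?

Assign +1 per bond to O/N/halogen, −1 per bond to H or an electropositive element, and 0 per bond to carbon.
C4 has one bond to C (0), one bond to Cl (+1), one bond to O (+1), one bond to H (-1).
Oxidation state = 0 + 1 + 1 − 1 = +1.

+1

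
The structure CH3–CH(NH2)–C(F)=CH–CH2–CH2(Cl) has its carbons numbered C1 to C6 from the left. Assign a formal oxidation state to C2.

0

Count +1 for every bond to an atom more electronegative than carbon and −1 for every bond to one less electronegative; C–C bonds are 0.
C2 has one bond to C (0), one bond to C (0), one bond to N (+1), one bond to H (-1).
Oxidation state = 0 + 0 + 1 − 1 = 0.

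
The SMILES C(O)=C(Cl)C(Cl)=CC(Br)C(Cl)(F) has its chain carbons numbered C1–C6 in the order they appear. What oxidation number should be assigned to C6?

C6 has one bond to C (0), one bond to Cl (+1), one bond to F (+1), one bond to H (-1).
Oxidation state = 0 + 1 + 1 − 1 = +1.

+1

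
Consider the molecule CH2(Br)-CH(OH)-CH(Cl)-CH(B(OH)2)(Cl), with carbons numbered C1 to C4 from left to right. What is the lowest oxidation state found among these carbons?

Assign +1 per bond to O/N/halogen, −1 per bond to H or an electropositive element, and 0 per bond to carbon. Tallying each carbon:
C1: 1C, 2H, 1Br → 0 − 2 + 1 = -1
C2: 2C, 1H, 1O → 0 − 1 + 1 = 0
C3: 2C, 1H, 1Cl → 0 − 1 + 1 = 0
C4: 1C, 1H, 1Cl, 1B → 0 − 1 + 1 − 1 = -1
The lowest value is -1.

-1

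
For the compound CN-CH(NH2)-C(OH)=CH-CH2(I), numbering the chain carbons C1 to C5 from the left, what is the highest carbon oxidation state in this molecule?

Count +1 for every bond to an atom more electronegative than carbon and −1 for every bond to one less electronegative; C–C bonds are 0. Tallying each carbon:
C1: 1C, 3N → 0 + 3 = +3
C2: 2C, 1H, 1N → 0 − 1 + 1 = 0
C3: 3C, 1O → 0 + 1 = +1
C4: 3C, 1H → 0 − 1 = -1
C5: 1C, 2H, 1I → 0 − 2 + 1 = -1
The highest value is +3.

+3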